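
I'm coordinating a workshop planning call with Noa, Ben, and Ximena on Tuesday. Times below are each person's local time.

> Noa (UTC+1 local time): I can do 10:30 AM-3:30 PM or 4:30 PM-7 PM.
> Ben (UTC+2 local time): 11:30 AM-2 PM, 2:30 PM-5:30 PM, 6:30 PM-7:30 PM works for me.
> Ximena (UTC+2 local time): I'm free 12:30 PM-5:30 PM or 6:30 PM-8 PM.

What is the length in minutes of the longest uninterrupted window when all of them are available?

Noa in UTC: 09:30-14:30, 15:30-18:00 (subtract 1h to convert from UTC+1).
Ben in UTC: 09:30-12:00, 12:30-15:30, 16:30-17:30 (subtract 2h to convert from UTC+2).
Ximena in UTC: 10:30-15:30, 16:30-18:00 (subtract 2h to convert from UTC+2).
Noa ∩ Ben: 09:30-12:00, 12:30-14:30, 16:30-17:30.
Noa ∩ Ben ∩ Ximena: 10:30-12:00, 12:30-14:30, 16:30-17:30.
The longest is 12:30-14:30 at 120 minutes.

120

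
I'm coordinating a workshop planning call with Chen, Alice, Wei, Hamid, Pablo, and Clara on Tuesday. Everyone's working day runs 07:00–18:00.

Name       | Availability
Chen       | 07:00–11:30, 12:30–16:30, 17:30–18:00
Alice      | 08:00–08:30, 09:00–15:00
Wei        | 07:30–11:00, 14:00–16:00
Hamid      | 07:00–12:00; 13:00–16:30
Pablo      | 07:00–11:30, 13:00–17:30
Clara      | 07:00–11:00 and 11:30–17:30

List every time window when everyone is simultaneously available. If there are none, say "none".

08:00-08:30, 09:00-11:00, 14:00-15:00

Chen ∩ Alice: 08:00-08:30, 09:00-11:30, 12:30-15:00.
Chen ∩ Alice ∩ Wei: 08:00-08:30, 09:00-11:00, 14:00-15:00.
Chen ∩ Alice ∩ Wei ∩ Hamid: 08:00-08:30, 09:00-11:00, 14:00-15:00.
Chen ∩ Alice ∩ Wei ∩ Hamid ∩ Pablo: 08:00-08:30, 09:00-11:00, 14:00-15:00.
Chen ∩ Alice ∩ Wei ∩ Hamid ∩ Pablo ∩ Clara: 08:00-08:30, 09:00-11:00, 14:00-15:00.
Those are the intersection windows.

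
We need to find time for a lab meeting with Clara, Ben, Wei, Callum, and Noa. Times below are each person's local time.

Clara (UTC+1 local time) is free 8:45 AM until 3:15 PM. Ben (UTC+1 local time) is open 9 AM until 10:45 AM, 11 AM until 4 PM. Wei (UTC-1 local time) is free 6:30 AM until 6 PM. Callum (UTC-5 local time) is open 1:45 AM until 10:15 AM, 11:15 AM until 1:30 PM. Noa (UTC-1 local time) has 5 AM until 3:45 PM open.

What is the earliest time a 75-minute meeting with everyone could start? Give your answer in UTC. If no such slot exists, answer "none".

08:00

Clara in UTC: 07:45-14:15 (subtract 1h to convert from UTC+1).
Ben in UTC: 08:00-09:45, 10:00-15:00 (subtract 1h to convert from UTC+1).
Wei in UTC: 07:30-19:00 (add 1h to convert from UTC-1).
Callum in UTC: 06:45-15:15, 16:15-18:30 (add 5h to convert from UTC-5).
Noa in UTC: 06:00-16:45 (add 1h to convert from UTC-1).
Clara ∩ Ben: 08:00-09:45, 10:00-14:15.
Clara ∩ Ben ∩ Wei: 08:00-09:45, 10:00-14:15.
Clara ∩ Ben ∩ Wei ∩ Callum: 08:00-09:45, 10:00-14:15.
Clara ∩ Ben ∩ Wei ∩ Callum ∩ Noa: 08:00-09:45, 10:00-14:15.
The first common window of at least 75 minutes is 08:00-09:45, so the earliest start is 08:00.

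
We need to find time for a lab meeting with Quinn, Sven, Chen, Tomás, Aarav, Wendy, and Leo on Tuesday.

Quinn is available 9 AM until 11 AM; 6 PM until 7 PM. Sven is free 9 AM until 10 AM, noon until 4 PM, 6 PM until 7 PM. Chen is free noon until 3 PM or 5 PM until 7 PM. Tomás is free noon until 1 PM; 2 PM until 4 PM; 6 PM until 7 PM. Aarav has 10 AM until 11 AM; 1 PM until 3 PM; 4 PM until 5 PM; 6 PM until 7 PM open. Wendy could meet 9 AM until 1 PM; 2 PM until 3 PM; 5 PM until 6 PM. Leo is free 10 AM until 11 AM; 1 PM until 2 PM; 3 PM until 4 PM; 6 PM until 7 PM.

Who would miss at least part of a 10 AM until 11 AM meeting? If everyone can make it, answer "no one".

Quinn: free for 10:00-11:00. Sven: not fully free for 10:00-11:00. Chen: not fully free for 10:00-11:00. Tomás: not fully free for 10:00-11:00. Aarav: free for 10:00-11:00. Wendy: free for 10:00-11:00. Leo: free for 10:00-11:00.

Chen, Sven, Tomás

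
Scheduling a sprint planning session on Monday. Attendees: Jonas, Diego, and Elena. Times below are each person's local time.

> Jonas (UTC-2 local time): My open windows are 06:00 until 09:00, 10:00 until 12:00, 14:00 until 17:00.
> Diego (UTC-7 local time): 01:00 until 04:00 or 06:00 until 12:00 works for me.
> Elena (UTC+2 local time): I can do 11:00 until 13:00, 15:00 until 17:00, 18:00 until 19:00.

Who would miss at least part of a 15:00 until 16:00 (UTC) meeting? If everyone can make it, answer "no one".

Elena, Jonas

Jonas in UTC: 08:00-11:00, 12:00-14:00, 16:00-19:00 (add 2h to convert from UTC-2).
Diego in UTC: 08:00-11:00, 13:00-19:00 (add 7h to convert from UTC-7).
Elena in UTC: 09:00-11:00, 13:00-15:00, 16:00-17:00 (subtract 2h to convert from UTC+2).
Jonas: not fully free for 15:00-16:00. Diego: free for 15:00-16:00. Elena: not fully free for 15:00-16:00.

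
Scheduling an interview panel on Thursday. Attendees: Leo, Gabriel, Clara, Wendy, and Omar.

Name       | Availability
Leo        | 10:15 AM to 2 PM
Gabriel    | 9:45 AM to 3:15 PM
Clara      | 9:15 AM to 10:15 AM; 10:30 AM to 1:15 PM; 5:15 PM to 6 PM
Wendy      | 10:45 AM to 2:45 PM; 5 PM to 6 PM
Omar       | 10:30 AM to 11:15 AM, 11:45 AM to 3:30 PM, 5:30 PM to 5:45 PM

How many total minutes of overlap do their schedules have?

120

Leo ∩ Gabriel: 10:15-14:00.
Leo ∩ Gabriel ∩ Clara: 10:30-13:15.
Leo ∩ Gabriel ∩ Clara ∩ Wendy: 10:45-13:15.
Leo ∩ Gabriel ∩ Clara ∩ Wendy ∩ Omar: 10:45-11:15, 11:45-13:15.
Summing the common windows: 30 + 90 = 120 minutes.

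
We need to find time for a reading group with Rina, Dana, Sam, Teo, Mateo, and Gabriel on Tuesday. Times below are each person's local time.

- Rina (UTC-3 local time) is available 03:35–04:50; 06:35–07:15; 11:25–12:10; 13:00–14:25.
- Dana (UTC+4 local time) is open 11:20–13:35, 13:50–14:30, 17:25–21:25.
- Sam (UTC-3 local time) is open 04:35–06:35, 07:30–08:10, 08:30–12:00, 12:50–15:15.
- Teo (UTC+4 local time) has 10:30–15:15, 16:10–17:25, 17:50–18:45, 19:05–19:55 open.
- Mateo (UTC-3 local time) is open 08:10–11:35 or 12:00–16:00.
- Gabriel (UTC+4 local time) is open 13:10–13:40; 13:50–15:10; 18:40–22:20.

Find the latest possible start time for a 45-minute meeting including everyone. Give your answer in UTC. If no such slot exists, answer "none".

Rina in UTC: 06:35-07:50, 09:35-10:15, 14:25-15:10, 16:00-17:25 (add 3h to convert from UTC-3).
Dana in UTC: 07:20-09:35, 09:50-10:30, 13:25-17:25 (subtract 4h to convert from UTC+4).
Sam in UTC: 07:35-09:35, 10:30-11:10, 11:30-15:00, 15:50-18:15 (add 3h to convert from UTC-3).
Teo in UTC: 06:30-11:15, 12:10-13:25, 13:50-14:45, 15:05-15:55 (subtract 4h to convert from UTC+4).
Mateo in UTC: 11:10-14:35, 15:00-19:00 (add 3h to convert from UTC-3).
Gabriel in UTC: 09:10-09:40, 09:50-11:10, 14:40-18:20 (subtract 4h to convert from UTC+4).
Rina ∩ Dana: 07:20-07:50, 09:50-10:15, 14:25-15:10, 16:00-17:25.
Rina ∩ Dana ∩ Sam: 07:35-07:50, 14:25-15:00, 16:00-17:25.
Rina ∩ Dana ∩ Sam ∩ Teo: 07:35-07:50, 14:25-14:45.
Rina ∩ Dana ∩ Sam ∩ Teo ∩ Mateo: 14:25-14:35.
Rina ∩ Dana ∩ Sam ∩ Teo ∩ Mateo ∩ Gabriel: ∅.
There is no time when everyone is free.
No common window is at least 45 minutes long.

none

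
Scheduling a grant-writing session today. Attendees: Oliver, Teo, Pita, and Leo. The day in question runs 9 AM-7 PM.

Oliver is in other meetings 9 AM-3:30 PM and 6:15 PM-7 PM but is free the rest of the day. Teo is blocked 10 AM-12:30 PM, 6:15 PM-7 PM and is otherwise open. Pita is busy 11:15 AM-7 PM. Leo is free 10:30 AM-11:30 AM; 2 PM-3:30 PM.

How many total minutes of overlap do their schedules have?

Oliver free: 15:30-18:15 (invert busy blocks within the working day).
Teo free: 09:00-10:00, 12:30-18:15 (invert busy blocks within the working day).
Pita free: 09:00-11:15 (invert busy blocks within the working day).
Leo free: 10:30-11:30, 14:00-15:30.
Oliver ∩ Teo: 15:30-18:15.
Oliver ∩ Teo ∩ Pita: ∅.
Oliver ∩ Teo ∩ Pita ∩ Leo: ∅.
There is no time when everyone is free.
There is no common window, so the total is 0 minutes.

0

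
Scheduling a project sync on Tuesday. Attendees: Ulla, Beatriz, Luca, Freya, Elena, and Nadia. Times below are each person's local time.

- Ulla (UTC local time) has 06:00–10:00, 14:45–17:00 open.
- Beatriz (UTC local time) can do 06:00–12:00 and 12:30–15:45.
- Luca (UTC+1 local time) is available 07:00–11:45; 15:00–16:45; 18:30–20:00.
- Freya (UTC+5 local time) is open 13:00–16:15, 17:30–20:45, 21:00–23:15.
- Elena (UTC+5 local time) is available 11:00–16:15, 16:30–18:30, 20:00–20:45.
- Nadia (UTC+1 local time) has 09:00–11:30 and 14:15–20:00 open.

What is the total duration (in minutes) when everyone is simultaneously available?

Ulla in UTC: 06:00-10:00, 14:45-17:00.
Beatriz in UTC: 06:00-12:00, 12:30-15:45.
Luca in UTC: 06:00-10:45, 14:00-15:45, 17:30-19:00 (subtract 1h to convert from UTC+1).
Freya in UTC: 08:00-11:15, 12:30-15:45, 16:00-18:15 (subtract 5h to convert from UTC+5).
Elena in UTC: 06:00-11:15, 11:30-13:30, 15:00-15:45 (subtract 5h to convert from UTC+5).
Nadia in UTC: 08:00-10:30, 13:15-19:00 (subtract 1h to convert from UTC+1).
Ulla ∩ Beatriz: 06:00-10:00, 14:45-15:45.
Ulla ∩ Beatriz ∩ Luca: 06:00-10:00, 14:45-15:45.
Ulla ∩ Beatriz ∩ Luca ∩ Freya: 08:00-10:00, 14:45-15:45.
Ulla ∩ Beatriz ∩ Luca ∩ Freya ∩ Elena: 08:00-10:00, 15:00-15:45.
Ulla ∩ Beatriz ∩ Luca ∩ Freya ∩ Elena ∩ Nadia: 08:00-10:00, 15:00-15:45.
Summing the common windows: 120 + 45 = 165 minutes.

165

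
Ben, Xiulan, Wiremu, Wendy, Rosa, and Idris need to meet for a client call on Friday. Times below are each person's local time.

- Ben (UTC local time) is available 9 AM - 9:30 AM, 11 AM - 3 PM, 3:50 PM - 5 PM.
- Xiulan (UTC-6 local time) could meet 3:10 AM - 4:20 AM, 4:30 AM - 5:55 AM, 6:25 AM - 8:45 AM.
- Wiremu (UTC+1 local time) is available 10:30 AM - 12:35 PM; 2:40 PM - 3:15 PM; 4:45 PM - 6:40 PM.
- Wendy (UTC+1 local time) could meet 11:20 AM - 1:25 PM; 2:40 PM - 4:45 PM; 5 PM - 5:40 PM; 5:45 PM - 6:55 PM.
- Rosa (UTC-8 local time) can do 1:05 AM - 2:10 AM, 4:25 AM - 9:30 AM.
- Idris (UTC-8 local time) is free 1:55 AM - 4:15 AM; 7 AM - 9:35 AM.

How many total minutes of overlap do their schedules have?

0

Ben in UTC: 09:00-09:30, 11:00-15:00, 15:50-17:00.
Xiulan in UTC: 09:10-10:20, 10:30-11:55, 12:25-14:45 (add 6h to convert from UTC-6).
Wiremu in UTC: 09:30-11:35, 13:40-14:15, 15:45-17:40 (subtract 1h to convert from UTC+1).
Wendy in UTC: 10:20-12:25, 13:40-15:45, 16:00-16:40, 16:45-17:55 (subtract 1h to convert from UTC+1).
Rosa in UTC: 09:05-10:10, 12:25-17:30 (add 8h to convert from UTC-8).
Idris in UTC: 09:55-12:15, 15:00-17:35 (add 8h to convert from UTC-8).
Ben ∩ Xiulan: 09:10-09:30, 11:00-11:55, 12:25-14:45.
Ben ∩ Xiulan ∩ Wiremu: 11:00-11:35, 13:40-14:15.
Ben ∩ Xiulan ∩ Wiremu ∩ Wendy: 11:00-11:35, 13:40-14:15.
Ben ∩ Xiulan ∩ Wiremu ∩ Wendy ∩ Rosa: 13:40-14:15.
Ben ∩ Xiulan ∩ Wiremu ∩ Wendy ∩ Rosa ∩ Idris: ∅.
There is no time when everyone is free.
There is no common window, so the total is 0 minutes.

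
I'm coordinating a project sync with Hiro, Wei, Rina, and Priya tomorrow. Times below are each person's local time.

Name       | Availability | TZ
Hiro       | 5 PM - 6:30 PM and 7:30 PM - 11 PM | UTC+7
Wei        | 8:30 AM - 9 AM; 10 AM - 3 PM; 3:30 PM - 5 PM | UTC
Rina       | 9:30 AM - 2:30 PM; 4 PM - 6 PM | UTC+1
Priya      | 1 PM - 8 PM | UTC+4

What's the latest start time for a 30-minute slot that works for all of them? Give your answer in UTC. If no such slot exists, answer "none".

15:30

Hiro in UTC: 10:00-11:30, 12:30-16:00 (subtract 7h to convert from UTC+7).
Wei in UTC: 08:30-09:00, 10:00-15:00, 15:30-17:00.
Rina in UTC: 08:30-13:30, 15:00-17:00 (subtract 1h to convert from UTC+1).
Priya in UTC: 09:00-16:00 (subtract 4h to convert from UTC+4).
Hiro ∩ Wei: 10:00-11:30, 12:30-15:00, 15:30-16:00.
Hiro ∩ Wei ∩ Rina: 10:00-11:30, 12:30-13:30, 15:30-16:00.
Hiro ∩ Wei ∩ Rina ∩ Priya: 10:00-11:30, 12:30-13:30, 15:30-16:00.
The last common window of at least 30 minutes is 15:30-16:00; a 30-minute meeting can start as late as 15:30 and still end by 16:00.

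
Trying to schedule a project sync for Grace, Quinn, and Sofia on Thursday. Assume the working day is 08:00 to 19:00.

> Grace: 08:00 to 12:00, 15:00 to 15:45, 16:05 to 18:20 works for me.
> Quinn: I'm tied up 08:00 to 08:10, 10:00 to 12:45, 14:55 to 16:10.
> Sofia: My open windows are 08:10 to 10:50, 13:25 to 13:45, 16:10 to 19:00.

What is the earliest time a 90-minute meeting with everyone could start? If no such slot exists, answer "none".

08:10

Grace free: 08:00-12:00, 15:00-15:45, 16:05-18:20.
Quinn free: 08:10-10:00, 12:45-14:55, 16:10-19:00 (invert busy blocks within the working day).
Sofia free: 08:10-10:50, 13:25-13:45, 16:10-19:00.
Grace ∩ Quinn: 08:10-10:00, 16:10-18:20.
Grace ∩ Quinn ∩ Sofia: 08:10-10:00, 16:10-18:20.
So the common availability across everyone is 08:10-10:00, 16:10-18:20.
The first common window of at least 90 minutes is 08:10-10:00, so the earliest start is 08:10.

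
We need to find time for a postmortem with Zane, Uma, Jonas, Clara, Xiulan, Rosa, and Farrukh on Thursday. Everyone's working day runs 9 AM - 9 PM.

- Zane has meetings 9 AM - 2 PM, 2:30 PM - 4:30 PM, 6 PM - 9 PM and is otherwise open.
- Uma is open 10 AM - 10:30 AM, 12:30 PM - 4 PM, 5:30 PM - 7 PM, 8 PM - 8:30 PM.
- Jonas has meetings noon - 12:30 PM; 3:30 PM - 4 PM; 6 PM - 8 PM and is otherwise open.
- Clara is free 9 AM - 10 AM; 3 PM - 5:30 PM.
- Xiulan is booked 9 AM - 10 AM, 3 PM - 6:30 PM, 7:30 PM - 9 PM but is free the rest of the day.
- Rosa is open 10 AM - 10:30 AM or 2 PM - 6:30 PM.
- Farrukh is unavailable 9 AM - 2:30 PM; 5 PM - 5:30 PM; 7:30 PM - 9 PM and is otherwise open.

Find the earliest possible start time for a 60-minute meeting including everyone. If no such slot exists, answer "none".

Zane free: 14:00-14:30, 16:30-18:00 (invert busy blocks within the working day).
Uma free: 10:00-10:30, 12:30-16:00, 17:30-19:00, 20:00-20:30.
Jonas free: 09:00-12:00, 12:30-15:30, 16:00-18:00, 20:00-21:00 (invert busy blocks within the working day).
Clara free: 09:00-10:00, 15:00-17:30.
Xiulan free: 10:00-15:00, 18:30-19:30 (invert busy blocks within the working day).
Rosa free: 10:00-10:30, 14:00-18:30.
Farrukh free: 14:30-17:00, 17:30-19:30 (invert busy blocks within the working day).
Zane ∩ Uma: 14:00-14:30, 17:30-18:00.
Zane ∩ Uma ∩ Jonas: 14:00-14:30, 17:30-18:00.
Zane ∩ Uma ∩ Jonas ∩ Clara: ∅.
Zane ∩ Uma ∩ Jonas ∩ Clara ∩ Xiulan: ∅.
Zane ∩ Uma ∩ Jonas ∩ Clara ∩ Xiulan ∩ Rosa: ∅.
Zane ∩ Uma ∩ Jonas ∩ Clara ∩ Xiulan ∩ Rosa ∩ Farrukh: ∅.
There is no time when everyone is free.
No common window is at least 60 minutes long.

none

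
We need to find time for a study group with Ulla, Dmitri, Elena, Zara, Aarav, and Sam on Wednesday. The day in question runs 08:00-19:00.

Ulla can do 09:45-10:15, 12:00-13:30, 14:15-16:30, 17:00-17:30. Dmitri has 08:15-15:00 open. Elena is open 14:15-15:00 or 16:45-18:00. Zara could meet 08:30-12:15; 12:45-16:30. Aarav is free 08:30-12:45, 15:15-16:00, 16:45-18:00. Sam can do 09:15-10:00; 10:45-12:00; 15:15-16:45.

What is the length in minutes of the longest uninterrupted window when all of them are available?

Ulla ∩ Dmitri: 09:45-10:15, 12:00-13:30, 14:15-15:00.
Ulla ∩ Dmitri ∩ Elena: 14:15-15:00.
Ulla ∩ Dmitri ∩ Elena ∩ Zara: 14:15-15:00.
Ulla ∩ Dmitri ∩ Elena ∩ Zara ∩ Aarav: ∅.
Ulla ∩ Dmitri ∩ Elena ∩ Zara ∩ Aarav ∩ Sam: ∅.
There is no time when everyone is free.
No common window exists, so the longest block is 0 minutes.

0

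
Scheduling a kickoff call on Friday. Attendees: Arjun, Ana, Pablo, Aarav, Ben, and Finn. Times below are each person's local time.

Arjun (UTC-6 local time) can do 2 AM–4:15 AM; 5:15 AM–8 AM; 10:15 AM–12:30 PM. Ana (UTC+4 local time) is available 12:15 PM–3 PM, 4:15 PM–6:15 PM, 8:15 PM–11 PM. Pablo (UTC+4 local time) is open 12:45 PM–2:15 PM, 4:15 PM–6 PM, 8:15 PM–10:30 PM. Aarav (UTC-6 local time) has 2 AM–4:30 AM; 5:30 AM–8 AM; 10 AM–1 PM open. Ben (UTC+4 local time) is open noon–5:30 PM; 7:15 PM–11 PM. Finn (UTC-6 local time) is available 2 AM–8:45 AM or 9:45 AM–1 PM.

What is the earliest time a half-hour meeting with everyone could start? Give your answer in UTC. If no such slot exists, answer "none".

Arjun in UTC: 08:00-10:15, 11:15-14:00, 16:15-18:30 (add 6h to convert from UTC-6).
Ana in UTC: 08:15-11:00, 12:15-14:15, 16:15-19:00 (subtract 4h to convert from UTC+4).
Pablo in UTC: 08:45-10:15, 12:15-14:00, 16:15-18:30 (subtract 4h to convert from UTC+4).
Aarav in UTC: 08:00-10:30, 11:30-14:00, 16:00-19:00 (add 6h to convert from UTC-6).
Ben in UTC: 08:00-13:30, 15:15-19:00 (subtract 4h to convert from UTC+4).
Finn in UTC: 08:00-14:45, 15:45-19:00 (add 6h to convert from UTC-6).
Arjun ∩ Ana: 08:15-10:15, 12:15-14:00, 16:15-18:30.
Arjun ∩ Ana ∩ Pablo: 08:45-10:15, 12:15-14:00, 16:15-18:30.
Arjun ∩ Ana ∩ Pablo ∩ Aarav: 08:45-10:15, 12:15-14:00, 16:15-18:30.
Arjun ∩ Ana ∩ Pablo ∩ Aarav ∩ Ben: 08:45-10:15, 12:15-13:30, 16:15-18:30.
Arjun ∩ Ana ∩ Pablo ∩ Aarav ∩ Ben ∩ Finn: 08:45-10:15, 12:15-13:30, 16:15-18:30.
The first common window of at least 30 minutes is 08:45-10:15, so the earliest start is 08:45.

08:45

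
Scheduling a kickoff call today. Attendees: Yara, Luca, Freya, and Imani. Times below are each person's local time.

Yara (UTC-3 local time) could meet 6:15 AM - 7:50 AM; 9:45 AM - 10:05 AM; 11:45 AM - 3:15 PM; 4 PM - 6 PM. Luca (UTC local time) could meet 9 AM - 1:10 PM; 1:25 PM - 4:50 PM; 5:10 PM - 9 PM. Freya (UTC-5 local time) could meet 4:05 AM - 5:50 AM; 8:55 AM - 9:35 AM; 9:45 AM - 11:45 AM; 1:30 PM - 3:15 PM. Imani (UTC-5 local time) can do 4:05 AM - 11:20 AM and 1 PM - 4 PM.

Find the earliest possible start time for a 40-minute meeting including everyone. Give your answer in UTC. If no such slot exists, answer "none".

09:15

Yara in UTC: 09:15-10:50, 12:45-13:05, 14:45-18:15, 19:00-21:00 (add 3h to convert from UTC-3).
Luca in UTC: 09:00-13:10, 13:25-16:50, 17:10-21:00.
Freya in UTC: 09:05-10:50, 13:55-14:35, 14:45-16:45, 18:30-20:15 (add 5h to convert from UTC-5).
Imani in UTC: 09:05-16:20, 18:00-21:00 (add 5h to convert from UTC-5).
Yara ∩ Luca: 09:15-10:50, 12:45-13:05, 14:45-16:50, 17:10-18:15, 19:00-21:00.
Yara ∩ Luca ∩ Freya: 09:15-10:50, 14:45-16:45, 19:00-20:15.
Yara ∩ Luca ∩ Freya ∩ Imani: 09:15-10:50, 14:45-16:20, 19:00-20:15.
Those are the intersection windows.
The first common window of at least 40 minutes is 09:15-10:50, so the earliest start is 09:15.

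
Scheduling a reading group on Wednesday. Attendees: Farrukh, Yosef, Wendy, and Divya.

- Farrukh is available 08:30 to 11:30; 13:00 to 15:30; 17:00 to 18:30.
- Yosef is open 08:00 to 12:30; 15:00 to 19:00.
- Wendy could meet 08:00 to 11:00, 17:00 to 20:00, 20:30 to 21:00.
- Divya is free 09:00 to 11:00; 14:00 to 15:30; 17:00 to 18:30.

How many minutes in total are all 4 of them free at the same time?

210

Farrukh ∩ Yosef: 08:30-11:30, 15:00-15:30, 17:00-18:30.
Farrukh ∩ Yosef ∩ Wendy: 08:30-11:00, 17:00-18:30.
Farrukh ∩ Yosef ∩ Wendy ∩ Divya: 09:00-11:00, 17:00-18:30.
Summing the common windows: 120 + 90 = 210 minutes.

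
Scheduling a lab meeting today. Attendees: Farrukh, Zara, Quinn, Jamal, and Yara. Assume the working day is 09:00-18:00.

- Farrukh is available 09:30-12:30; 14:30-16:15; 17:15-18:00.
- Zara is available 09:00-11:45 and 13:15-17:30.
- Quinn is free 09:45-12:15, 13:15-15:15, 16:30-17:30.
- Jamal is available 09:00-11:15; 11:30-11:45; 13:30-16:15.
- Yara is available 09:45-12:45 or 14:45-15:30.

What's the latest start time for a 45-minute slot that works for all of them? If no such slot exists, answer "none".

10:30

Farrukh ∩ Zara: 09:30-11:45, 14:30-16:15, 17:15-17:30.
Farrukh ∩ Zara ∩ Quinn: 09:45-11:45, 14:30-15:15, 17:15-17:30.
Farrukh ∩ Zara ∩ Quinn ∩ Jamal: 09:45-11:15, 11:30-11:45, 14:30-15:15.
Farrukh ∩ Zara ∩ Quinn ∩ Jamal ∩ Yara: 09:45-11:15, 11:30-11:45, 14:45-15:15.
Those are the intersection windows.
The last common window of at least 45 minutes is 09:45-11:15; a 45-minute meeting can start as late as 10:30 and still end by 11:15.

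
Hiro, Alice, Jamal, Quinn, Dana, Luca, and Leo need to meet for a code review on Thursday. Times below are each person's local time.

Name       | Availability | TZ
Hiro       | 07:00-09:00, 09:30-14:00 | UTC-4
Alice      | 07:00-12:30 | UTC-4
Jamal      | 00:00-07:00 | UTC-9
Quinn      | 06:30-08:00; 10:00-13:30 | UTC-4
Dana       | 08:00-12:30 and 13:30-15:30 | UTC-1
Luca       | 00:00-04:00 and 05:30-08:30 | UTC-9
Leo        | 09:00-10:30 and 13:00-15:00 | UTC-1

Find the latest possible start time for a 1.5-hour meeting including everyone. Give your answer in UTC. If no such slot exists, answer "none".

14:30

Hiro in UTC: 11:00-13:00, 13:30-18:00 (add 4h to convert from UTC-4).
Alice in UTC: 11:00-16:30 (add 4h to convert from UTC-4).
Jamal in UTC: 09:00-16:00 (add 9h to convert from UTC-9).
Quinn in UTC: 10:30-12:00, 14:00-17:30 (add 4h to convert from UTC-4).
Dana in UTC: 09:00-13:30, 14:30-16:30 (add 1h to convert from UTC-1).
Luca in UTC: 09:00-13:00, 14:30-17:30 (add 9h to convert from UTC-9).
Leo in UTC: 10:00-11:30, 14:00-16:00 (add 1h to convert from UTC-1).
Hiro ∩ Alice: 11:00-13:00, 13:30-16:30.
Hiro ∩ Alice ∩ Jamal: 11:00-13:00, 13:30-16:00.
Hiro ∩ Alice ∩ Jamal ∩ Quinn: 11:00-12:00, 14:00-16:00.
Hiro ∩ Alice ∩ Jamal ∩ Quinn ∩ Dana: 11:00-12:00, 14:30-16:00.
Hiro ∩ Alice ∩ Jamal ∩ Quinn ∩ Dana ∩ Luca: 11:00-12:00, 14:30-16:00.
Hiro ∩ Alice ∩ Jamal ∩ Quinn ∩ Dana ∩ Luca ∩ Leo: 11:00-11:30, 14:30-16:00.
The last common window of at least 90 minutes is 14:30-16:00; a 90-minute meeting can start as late as 14:30 and still end by 16:00.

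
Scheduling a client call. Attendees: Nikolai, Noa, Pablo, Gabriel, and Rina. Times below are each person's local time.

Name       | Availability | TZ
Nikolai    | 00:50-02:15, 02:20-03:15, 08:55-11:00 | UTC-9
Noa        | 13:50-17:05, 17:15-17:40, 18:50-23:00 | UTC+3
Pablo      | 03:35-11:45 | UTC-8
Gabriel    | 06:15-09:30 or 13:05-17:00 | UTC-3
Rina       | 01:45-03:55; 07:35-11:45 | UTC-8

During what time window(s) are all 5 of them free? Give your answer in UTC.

Nikolai in UTC: 09:50-11:15, 11:20-12:15, 17:55-20:00 (add 9h to convert from UTC-9).
Noa in UTC: 10:50-14:05, 14:15-14:40, 15:50-20:00 (subtract 3h to convert from UTC+3).
Pablo in UTC: 11:35-19:45 (add 8h to convert from UTC-8).
Gabriel in UTC: 09:15-12:30, 16:05-20:00 (add 3h to convert from UTC-3).
Rina in UTC: 09:45-11:55, 15:35-19:45 (add 8h to convert from UTC-8).
Nikolai ∩ Noa: 10:50-11:15, 11:20-12:15, 17:55-20:00.
Nikolai ∩ Noa ∩ Pablo: 11:35-12:15, 17:55-19:45.
Nikolai ∩ Noa ∩ Pablo ∩ Gabriel: 11:35-12:15, 17:55-19:45.
Nikolai ∩ Noa ∩ Pablo ∩ Gabriel ∩ Rina: 11:35-11:55, 17:55-19:45.

11:35-11:55, 17:55-19:45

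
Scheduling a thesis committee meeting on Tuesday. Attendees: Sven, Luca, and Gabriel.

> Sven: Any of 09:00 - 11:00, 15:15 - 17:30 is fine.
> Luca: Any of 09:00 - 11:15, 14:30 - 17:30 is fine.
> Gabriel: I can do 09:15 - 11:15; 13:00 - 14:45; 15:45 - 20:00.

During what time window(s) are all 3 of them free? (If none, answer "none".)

09:15-11:00, 15:45-17:30

Sven ∩ Luca: 09:00-11:00, 15:15-17:30.
Sven ∩ Luca ∩ Gabriel: 09:15-11:00, 15:45-17:30.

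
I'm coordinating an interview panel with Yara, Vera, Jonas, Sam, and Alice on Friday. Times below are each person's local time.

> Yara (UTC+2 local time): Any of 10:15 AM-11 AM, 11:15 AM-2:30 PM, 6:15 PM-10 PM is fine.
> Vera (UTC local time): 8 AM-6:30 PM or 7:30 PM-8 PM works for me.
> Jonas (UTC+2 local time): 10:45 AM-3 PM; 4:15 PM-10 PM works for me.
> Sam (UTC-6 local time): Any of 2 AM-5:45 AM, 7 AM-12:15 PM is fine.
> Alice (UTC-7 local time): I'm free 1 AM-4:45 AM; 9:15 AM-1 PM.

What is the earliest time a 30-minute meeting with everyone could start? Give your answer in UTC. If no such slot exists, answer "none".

Yara in UTC: 08:15-09:00, 09:15-12:30, 16:15-20:00 (subtract 2h to convert from UTC+2).
Vera in UTC: 08:00-18:30, 19:30-20:00.
Jonas in UTC: 08:45-13:00, 14:15-20:00 (subtract 2h to convert from UTC+2).
Sam in UTC: 08:00-11:45, 13:00-18:15 (add 6h to convert from UTC-6).
Alice in UTC: 08:00-11:45, 16:15-20:00 (add 7h to convert from UTC-7).
Yara ∩ Vera: 08:15-09:00, 09:15-12:30, 16:15-18:30, 19:30-20:00.
Yara ∩ Vera ∩ Jonas: 08:45-09:00, 09:15-12:30, 16:15-18:30, 19:30-20:00.
Yara ∩ Vera ∩ Jonas ∩ Sam: 08:45-09:00, 09:15-11:45, 16:15-18:15.
Yara ∩ Vera ∩ Jonas ∩ Sam ∩ Alice: 08:45-09:00, 09:15-11:45, 16:15-18:15.
The first common window of at least 30 minutes is 09:15-11:45, so the earliest start is 09:15.

09:15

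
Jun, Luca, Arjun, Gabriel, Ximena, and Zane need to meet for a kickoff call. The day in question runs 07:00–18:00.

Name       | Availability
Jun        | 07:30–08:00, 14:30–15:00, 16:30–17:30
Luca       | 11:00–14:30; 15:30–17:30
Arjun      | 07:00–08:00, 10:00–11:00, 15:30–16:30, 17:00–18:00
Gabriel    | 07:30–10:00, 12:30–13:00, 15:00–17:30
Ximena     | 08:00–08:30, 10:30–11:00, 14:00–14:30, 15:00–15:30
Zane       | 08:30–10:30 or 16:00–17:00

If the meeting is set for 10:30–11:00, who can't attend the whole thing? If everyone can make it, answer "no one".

Jun: not fully free for 10:30-11:00. Luca: not fully free for 10:30-11:00. Arjun: free for 10:30-11:00. Gabriel: not fully free for 10:30-11:00. Ximena: free for 10:30-11:00. Zane: not fully free for 10:30-11:00.

Gabriel, Jun, Luca, Zane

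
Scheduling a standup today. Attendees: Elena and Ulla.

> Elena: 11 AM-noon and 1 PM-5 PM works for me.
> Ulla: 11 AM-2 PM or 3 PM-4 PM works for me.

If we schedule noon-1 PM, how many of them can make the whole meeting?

1

Ulla can make the full 12:00-13:00 slot — that's 1.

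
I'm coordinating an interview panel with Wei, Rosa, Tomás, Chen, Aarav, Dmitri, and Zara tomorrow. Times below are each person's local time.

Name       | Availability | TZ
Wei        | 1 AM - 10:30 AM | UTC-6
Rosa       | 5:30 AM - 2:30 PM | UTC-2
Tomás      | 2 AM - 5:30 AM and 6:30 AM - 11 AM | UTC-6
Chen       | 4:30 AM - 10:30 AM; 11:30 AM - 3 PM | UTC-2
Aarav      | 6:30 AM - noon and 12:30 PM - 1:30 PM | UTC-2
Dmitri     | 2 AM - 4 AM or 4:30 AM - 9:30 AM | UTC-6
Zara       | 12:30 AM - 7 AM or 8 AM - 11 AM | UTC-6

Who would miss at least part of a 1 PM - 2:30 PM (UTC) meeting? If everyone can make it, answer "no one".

Aarav, Chen, Zara

Wei in UTC: 07:00-16:30 (add 6h to convert from UTC-6).
Rosa in UTC: 07:30-16:30 (add 2h to convert from UTC-2).
Tomás in UTC: 08:00-11:30, 12:30-17:00 (add 6h to convert from UTC-6).
Chen in UTC: 06:30-12:30, 13:30-17:00 (add 2h to convert from UTC-2).
Aarav in UTC: 08:30-14:00, 14:30-15:30 (add 2h to convert from UTC-2).
Dmitri in UTC: 08:00-10:00, 10:30-15:30 (add 6h to convert from UTC-6).
Zara in UTC: 06:30-13:00, 14:00-17:00 (add 6h to convert from UTC-6).
Wei: free for 13:00-14:30. Rosa: free for 13:00-14:30. Tomás: free for 13:00-14:30. Chen: not fully free for 13:00-14:30. Aarav: not fully free for 13:00-14:30. Dmitri: free for 13:00-14:30. Zara: not fully free for 13:00-14:30.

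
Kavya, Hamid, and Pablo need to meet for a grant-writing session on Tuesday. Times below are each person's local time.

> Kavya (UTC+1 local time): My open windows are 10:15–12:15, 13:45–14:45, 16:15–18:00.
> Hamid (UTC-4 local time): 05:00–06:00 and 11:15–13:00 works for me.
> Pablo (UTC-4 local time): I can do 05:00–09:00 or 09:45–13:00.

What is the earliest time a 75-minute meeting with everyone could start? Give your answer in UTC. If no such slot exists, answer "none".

15:15

Kavya in UTC: 09:15-11:15, 12:45-13:45, 15:15-17:00 (subtract 1h to convert from UTC+1).
Hamid in UTC: 09:00-10:00, 15:15-17:00 (add 4h to convert from UTC-4).
Pablo in UTC: 09:00-13:00, 13:45-17:00 (add 4h to convert from UTC-4).
Kavya ∩ Hamid: 09:15-10:00, 15:15-17:00.
Kavya ∩ Hamid ∩ Pablo: 09:15-10:00, 15:15-17:00.
So the common availability across everyone is 09:15-10:00, 15:15-17:00.
The first common window of at least 75 minutes is 15:15-17:00, so the earliest start is 15:15.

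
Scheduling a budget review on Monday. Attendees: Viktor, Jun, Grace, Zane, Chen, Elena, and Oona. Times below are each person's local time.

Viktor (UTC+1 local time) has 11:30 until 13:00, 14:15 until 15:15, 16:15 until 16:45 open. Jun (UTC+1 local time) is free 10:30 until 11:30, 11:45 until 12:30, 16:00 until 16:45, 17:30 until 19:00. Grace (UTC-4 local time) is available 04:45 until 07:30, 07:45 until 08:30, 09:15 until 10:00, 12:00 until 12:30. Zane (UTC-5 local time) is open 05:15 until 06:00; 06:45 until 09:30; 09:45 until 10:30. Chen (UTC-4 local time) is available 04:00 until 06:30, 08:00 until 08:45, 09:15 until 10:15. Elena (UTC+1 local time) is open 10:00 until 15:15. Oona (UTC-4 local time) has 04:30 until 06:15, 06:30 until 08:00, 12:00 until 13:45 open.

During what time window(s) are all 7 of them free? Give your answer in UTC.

none

Viktor in UTC: 10:30-12:00, 13:15-14:15, 15:15-15:45 (subtract 1h to convert from UTC+1).
Jun in UTC: 09:30-10:30, 10:45-11:30, 15:00-15:45, 16:30-18:00 (subtract 1h to convert from UTC+1).
Grace in UTC: 08:45-11:30, 11:45-12:30, 13:15-14:00, 16:00-16:30 (add 4h to convert from UTC-4).
Zane in UTC: 10:15-11:00, 11:45-14:30, 14:45-15:30 (add 5h to convert from UTC-5).
Chen in UTC: 08:00-10:30, 12:00-12:45, 13:15-14:15 (add 4h to convert from UTC-4).
Elena in UTC: 09:00-14:15 (subtract 1h to convert from UTC+1).
Oona in UTC: 08:30-10:15, 10:30-12:00, 16:00-17:45 (add 4h to convert from UTC-4).
Viktor ∩ Jun: 10:45-11:30, 15:15-15:45.
Viktor ∩ Jun ∩ Grace: 10:45-11:30.
Viktor ∩ Jun ∩ Grace ∩ Zane: 10:45-11:00.
Viktor ∩ Jun ∩ Grace ∩ Zane ∩ Chen: ∅.
Viktor ∩ Jun ∩ Grace ∩ Zane ∩ Chen ∩ Elena: ∅.
Viktor ∩ Jun ∩ Grace ∩ Zane ∩ Chen ∩ Elena ∩ Oona: ∅.
There is no time when everyone is free.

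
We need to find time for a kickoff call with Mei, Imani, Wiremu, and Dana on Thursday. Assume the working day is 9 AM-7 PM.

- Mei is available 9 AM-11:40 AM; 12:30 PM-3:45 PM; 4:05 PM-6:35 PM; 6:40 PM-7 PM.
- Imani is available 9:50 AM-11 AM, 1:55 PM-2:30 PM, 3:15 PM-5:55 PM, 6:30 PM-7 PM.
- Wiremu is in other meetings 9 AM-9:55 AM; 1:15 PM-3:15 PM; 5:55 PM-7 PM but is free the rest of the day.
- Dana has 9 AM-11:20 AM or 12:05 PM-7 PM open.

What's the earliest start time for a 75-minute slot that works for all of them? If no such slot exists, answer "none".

Mei free: 09:00-11:40, 12:30-15:45, 16:05-18:35, 18:40-19:00.
Imani free: 09:50-11:00, 13:55-14:30, 15:15-17:55, 18:30-19:00.
Wiremu free: 09:55-13:15, 15:15-17:55 (invert busy blocks within the working day).
Dana free: 09:00-11:20, 12:05-19:00.
Mei ∩ Imani: 09:50-11:00, 13:55-14:30, 15:15-15:45, 16:05-17:55, 18:30-18:35, 18:40-19:00.
Mei ∩ Imani ∩ Wiremu: 09:55-11:00, 15:15-15:45, 16:05-17:55.
Mei ∩ Imani ∩ Wiremu ∩ Dana: 09:55-11:00, 15:15-15:45, 16:05-17:55.
The first common window of at least 75 minutes is 16:05-17:55, so the earliest start is 16:05.

16:05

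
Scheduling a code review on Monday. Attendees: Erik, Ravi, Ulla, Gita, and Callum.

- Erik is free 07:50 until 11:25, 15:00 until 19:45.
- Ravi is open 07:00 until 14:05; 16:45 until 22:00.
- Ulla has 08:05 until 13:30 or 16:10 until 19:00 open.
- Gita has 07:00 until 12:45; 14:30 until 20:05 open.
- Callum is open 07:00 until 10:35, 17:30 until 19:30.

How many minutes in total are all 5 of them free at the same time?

Erik ∩ Ravi: 07:50-11:25, 16:45-19:45.
Erik ∩ Ravi ∩ Ulla: 08:05-11:25, 16:45-19:00.
Erik ∩ Ravi ∩ Ulla ∩ Gita: 08:05-11:25, 16:45-19:00.
Erik ∩ Ravi ∩ Ulla ∩ Gita ∩ Callum: 08:05-10:35, 17:30-19:00.
Summing the common windows: 150 + 90 = 240 minutes.

240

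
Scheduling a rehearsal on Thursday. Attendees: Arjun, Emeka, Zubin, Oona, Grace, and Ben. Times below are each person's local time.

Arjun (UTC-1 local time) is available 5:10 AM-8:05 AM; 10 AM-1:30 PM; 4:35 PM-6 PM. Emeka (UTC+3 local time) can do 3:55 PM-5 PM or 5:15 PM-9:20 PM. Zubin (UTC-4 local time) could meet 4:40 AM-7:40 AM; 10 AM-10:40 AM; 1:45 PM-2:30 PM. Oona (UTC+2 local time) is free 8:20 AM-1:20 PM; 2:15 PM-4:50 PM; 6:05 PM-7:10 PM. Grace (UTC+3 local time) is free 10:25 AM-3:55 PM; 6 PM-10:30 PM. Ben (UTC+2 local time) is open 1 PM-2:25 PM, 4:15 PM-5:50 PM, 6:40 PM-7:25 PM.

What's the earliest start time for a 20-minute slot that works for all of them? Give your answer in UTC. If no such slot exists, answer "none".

Arjun in UTC: 06:10-09:05, 11:00-14:30, 17:35-19:00 (add 1h to convert from UTC-1).
Emeka in UTC: 12:55-14:00, 14:15-18:20 (subtract 3h to convert from UTC+3).
Zubin in UTC: 08:40-11:40, 14:00-14:40, 17:45-18:30 (add 4h to convert from UTC-4).
Oona in UTC: 06:20-11:20, 12:15-14:50, 16:05-17:10 (subtract 2h to convert from UTC+2).
Grace in UTC: 07:25-12:55, 15:00-19:30 (subtract 3h to convert from UTC+3).
Ben in UTC: 11:00-12:25, 14:15-15:50, 16:40-17:25 (subtract 2h to convert from UTC+2).
Arjun ∩ Emeka: 12:55-14:00, 14:15-14:30, 17:35-18:20.
Arjun ∩ Emeka ∩ Zubin: 14:15-14:30, 17:45-18:20.
Arjun ∩ Emeka ∩ Zubin ∩ Oona: 14:15-14:30.
Arjun ∩ Emeka ∩ Zubin ∩ Oona ∩ Grace: ∅.
Arjun ∩ Emeka ∩ Zubin ∩ Oona ∩ Grace ∩ Ben: ∅.
There is no time when everyone is free.
No common window is at least 20 minutes long.

none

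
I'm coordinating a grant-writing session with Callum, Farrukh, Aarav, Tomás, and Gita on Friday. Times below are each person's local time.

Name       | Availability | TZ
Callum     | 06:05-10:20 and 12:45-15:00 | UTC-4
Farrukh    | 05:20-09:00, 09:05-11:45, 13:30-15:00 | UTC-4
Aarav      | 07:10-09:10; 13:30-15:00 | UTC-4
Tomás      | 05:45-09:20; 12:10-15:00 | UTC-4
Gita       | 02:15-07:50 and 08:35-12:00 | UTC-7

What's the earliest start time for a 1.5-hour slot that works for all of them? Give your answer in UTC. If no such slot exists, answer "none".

Callum in UTC: 10:05-14:20, 16:45-19:00 (add 4h to convert from UTC-4).
Farrukh in UTC: 09:20-13:00, 13:05-15:45, 17:30-19:00 (add 4h to convert from UTC-4).
Aarav in UTC: 11:10-13:10, 17:30-19:00 (add 4h to convert from UTC-4).
Tomás in UTC: 09:45-13:20, 16:10-19:00 (add 4h to convert from UTC-4).
Gita in UTC: 09:15-14:50, 15:35-19:00 (add 7h to convert from UTC-7).
Callum ∩ Farrukh: 10:05-13:00, 13:05-14:20, 17:30-19:00.
Callum ∩ Farrukh ∩ Aarav: 11:10-13:00, 13:05-13:10, 17:30-19:00.
Callum ∩ Farrukh ∩ Aarav ∩ Tomás: 11:10-13:00, 13:05-13:10, 17:30-19:00.
Callum ∩ Farrukh ∩ Aarav ∩ Tomás ∩ Gita: 11:10-13:00, 13:05-13:10, 17:30-19:00.
The first common window of at least 90 minutes is 11:10-13:00, so the earliest start is 11:10.

11:10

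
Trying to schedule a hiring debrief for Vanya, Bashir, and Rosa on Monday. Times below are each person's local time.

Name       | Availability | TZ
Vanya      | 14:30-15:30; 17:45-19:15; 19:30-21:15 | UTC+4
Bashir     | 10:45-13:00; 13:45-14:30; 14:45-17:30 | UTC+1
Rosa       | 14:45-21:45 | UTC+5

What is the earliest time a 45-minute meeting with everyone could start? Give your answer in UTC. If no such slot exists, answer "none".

Vanya in UTC: 10:30-11:30, 13:45-15:15, 15:30-17:15 (subtract 4h to convert from UTC+4).
Bashir in UTC: 09:45-12:00, 12:45-13:30, 13:45-16:30 (subtract 1h to convert from UTC+1).
Rosa in UTC: 09:45-16:45 (subtract 5h to convert from UTC+5).
Vanya ∩ Bashir: 10:30-11:30, 13:45-15:15, 15:30-16:30.
Vanya ∩ Bashir ∩ Rosa: 10:30-11:30, 13:45-15:15, 15:30-16:30.
The first common window of at least 45 minutes is 10:30-11:30, so the earliest start is 10:30.

10:30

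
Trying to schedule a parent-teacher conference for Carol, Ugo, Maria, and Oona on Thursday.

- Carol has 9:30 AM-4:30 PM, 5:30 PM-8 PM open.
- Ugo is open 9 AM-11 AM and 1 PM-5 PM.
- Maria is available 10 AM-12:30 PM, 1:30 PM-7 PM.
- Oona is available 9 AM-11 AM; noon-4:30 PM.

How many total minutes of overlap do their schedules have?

Carol ∩ Ugo: 09:30-11:00, 13:00-16:30.
Carol ∩ Ugo ∩ Maria: 10:00-11:00, 13:30-16:30.
Carol ∩ Ugo ∩ Maria ∩ Oona: 10:00-11:00, 13:30-16:30.
Summing the common windows: 60 + 180 = 240 minutes.

240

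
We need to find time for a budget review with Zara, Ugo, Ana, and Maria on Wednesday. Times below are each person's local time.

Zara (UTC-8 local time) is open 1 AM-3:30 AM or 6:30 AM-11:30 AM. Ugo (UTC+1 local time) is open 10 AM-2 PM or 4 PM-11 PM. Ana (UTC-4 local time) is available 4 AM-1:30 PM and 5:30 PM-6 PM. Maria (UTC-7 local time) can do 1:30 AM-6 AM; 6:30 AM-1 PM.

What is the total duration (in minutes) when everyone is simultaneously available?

300

Zara in UTC: 09:00-11:30, 14:30-19:30 (add 8h to convert from UTC-8).
Ugo in UTC: 09:00-13:00, 15:00-22:00 (subtract 1h to convert from UTC+1).
Ana in UTC: 08:00-17:30, 21:30-22:00 (add 4h to convert from UTC-4).
Maria in UTC: 08:30-13:00, 13:30-20:00 (add 7h to convert from UTC-7).
Zara ∩ Ugo: 09:00-11:30, 15:00-19:30.
Zara ∩ Ugo ∩ Ana: 09:00-11:30, 15:00-17:30.
Zara ∩ Ugo ∩ Ana ∩ Maria: 09:00-11:30, 15:00-17:30.
Summing the common windows: 150 + 150 = 300 minutes.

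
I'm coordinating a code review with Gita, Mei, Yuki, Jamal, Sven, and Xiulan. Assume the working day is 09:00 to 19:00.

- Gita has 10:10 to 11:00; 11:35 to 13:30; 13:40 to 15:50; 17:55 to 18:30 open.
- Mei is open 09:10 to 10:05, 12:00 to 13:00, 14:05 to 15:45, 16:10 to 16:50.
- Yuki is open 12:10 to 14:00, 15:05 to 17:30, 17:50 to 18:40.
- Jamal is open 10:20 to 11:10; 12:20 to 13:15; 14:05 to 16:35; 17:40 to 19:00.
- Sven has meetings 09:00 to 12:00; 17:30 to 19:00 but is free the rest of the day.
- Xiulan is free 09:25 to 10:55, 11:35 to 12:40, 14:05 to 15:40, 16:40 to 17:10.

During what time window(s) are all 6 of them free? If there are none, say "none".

Gita free: 10:10-11:00, 11:35-13:30, 13:40-15:50, 17:55-18:30.
Mei free: 09:10-10:05, 12:00-13:00, 14:05-15:45, 16:10-16:50.
Yuki free: 12:10-14:00, 15:05-17:30, 17:50-18:40.
Jamal free: 10:20-11:10, 12:20-13:15, 14:05-16:35, 17:40-19:00.
Sven free: 12:00-17:30 (invert busy blocks within the working day).
Xiulan free: 09:25-10:55, 11:35-12:40, 14:05-15:40, 16:40-17:10.
Gita ∩ Mei: 12:00-13:00, 14:05-15:45.
Gita ∩ Mei ∩ Yuki: 12:10-13:00, 15:05-15:45.
Gita ∩ Mei ∩ Yuki ∩ Jamal: 12:20-13:00, 15:05-15:45.
Gita ∩ Mei ∩ Yuki ∩ Jamal ∩ Sven: 12:20-13:00, 15:05-15:45.
Gita ∩ Mei ∩ Yuki ∩ Jamal ∩ Sven ∩ Xiulan: 12:20-12:40, 15:05-15:40.
Those are the intersection windows.

12:20-12:40, 15:05-15:40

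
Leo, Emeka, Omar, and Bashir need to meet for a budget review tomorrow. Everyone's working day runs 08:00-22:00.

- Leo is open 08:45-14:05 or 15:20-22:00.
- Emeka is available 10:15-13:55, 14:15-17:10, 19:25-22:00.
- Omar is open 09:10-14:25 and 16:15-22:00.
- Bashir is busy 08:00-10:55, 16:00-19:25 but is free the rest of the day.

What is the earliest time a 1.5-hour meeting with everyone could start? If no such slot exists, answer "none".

10:55

Leo free: 08:45-14:05, 15:20-22:00.
Emeka free: 10:15-13:55, 14:15-17:10, 19:25-22:00.
Omar free: 09:10-14:25, 16:15-22:00.
Bashir free: 10:55-16:00, 19:25-22:00 (invert busy blocks within the working day).
Leo ∩ Emeka: 10:15-13:55, 15:20-17:10, 19:25-22:00.
Leo ∩ Emeka ∩ Omar: 10:15-13:55, 16:15-17:10, 19:25-22:00.
Leo ∩ Emeka ∩ Omar ∩ Bashir: 10:55-13:55, 19:25-22:00.
The first common window of at least 90 minutes is 10:55-13:55, so the earliest start is 10:55.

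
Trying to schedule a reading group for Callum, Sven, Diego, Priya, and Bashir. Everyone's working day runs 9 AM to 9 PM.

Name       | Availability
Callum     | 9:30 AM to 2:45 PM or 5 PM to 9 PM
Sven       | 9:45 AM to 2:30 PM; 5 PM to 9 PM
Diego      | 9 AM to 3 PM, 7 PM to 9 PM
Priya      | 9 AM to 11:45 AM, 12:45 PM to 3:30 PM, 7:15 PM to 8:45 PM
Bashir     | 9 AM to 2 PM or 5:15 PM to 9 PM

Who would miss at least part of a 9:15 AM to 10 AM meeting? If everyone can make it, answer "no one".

Callum: not fully free for 09:15-10:00. Sven: not fully free for 09:15-10:00. Diego: free for 09:15-10:00. Priya: free for 09:15-10:00. Bashir: free for 09:15-10:00.

Callum, Sven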